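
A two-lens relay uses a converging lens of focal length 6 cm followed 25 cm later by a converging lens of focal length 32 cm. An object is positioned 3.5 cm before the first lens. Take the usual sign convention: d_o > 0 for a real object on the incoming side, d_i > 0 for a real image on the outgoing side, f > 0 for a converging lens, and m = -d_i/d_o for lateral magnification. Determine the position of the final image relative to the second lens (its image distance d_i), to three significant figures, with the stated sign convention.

Lens 1: 1/d_i1 = 1/f_1 - 1/d_o1 = 1/6 - 1/3.5 = -0.11905 cm^-1, so d_i1 = -8.400 cm.
With d_i1 < 0 the first image is virtual and lies on the object side; the object distance for lens 2 is d_o2 = 25 - (-8.400) = 33.400 cm.
Lens 2: 1/d_i2 = 1/f_2 - 1/d_o2 = 1/32 - 1/(33.400) = 0.00131 cm^-1, so d_i2 = 763.429 cm.

763 cm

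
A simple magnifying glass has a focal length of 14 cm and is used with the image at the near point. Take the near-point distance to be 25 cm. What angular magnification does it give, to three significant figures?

2.79

M = 1 + D/f = 1 + 25/14 = 2.786.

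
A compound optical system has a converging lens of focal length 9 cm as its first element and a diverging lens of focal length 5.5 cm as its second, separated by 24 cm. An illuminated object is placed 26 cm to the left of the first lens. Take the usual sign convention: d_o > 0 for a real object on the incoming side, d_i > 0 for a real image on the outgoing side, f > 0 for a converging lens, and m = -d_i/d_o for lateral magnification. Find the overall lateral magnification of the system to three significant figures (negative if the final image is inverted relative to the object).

-0.185

Lens 1: 1/d_i1 = 1/f_1 - 1/d_o1 = 1/9 - 1/26 = 0.07265 cm^-1, so d_i1 = 13.765 cm.
m_1 = -(13.765)/26 = -0.5294.
Object distance for lens 2: d_o2 = 24 - 13.765 = 10.235 cm.
Lens 2: 1/d_i2 = 1/f_2 - 1/d_o2 = 1/(-5.5) - 1/(10.235) = -0.27952 cm^-1, so d_i2 = -3.578 cm.
m_2 = -(-3.578)/(10.235) = 0.3495.
Total m = m_1 x m_2 = (-0.5294)(0.3495) = -0.1850.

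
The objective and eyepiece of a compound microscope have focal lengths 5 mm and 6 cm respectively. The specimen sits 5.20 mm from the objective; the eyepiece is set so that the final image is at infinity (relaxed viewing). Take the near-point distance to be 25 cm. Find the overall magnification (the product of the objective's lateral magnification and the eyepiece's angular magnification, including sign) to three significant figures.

-104

Convert to cm: f_obj = 5 mm = 0.5 cm; d_o = 5.20 mm = 0.52 cm.
Objective: 1/d_i = 1/f_obj - 1/d_o = 1/0.5 - 1/0.52 = 0.07692 cm^-1, so d_i = 13.000 cm.
m_obj = -d_i/d_o = -13.000/0.52 = -25.000.
Eyepiece angular magnification (image at infinity): M_eye = D/f_e = 25/6 = 4.167.
Overall M = m_obj x M_eye = (-25.000)(4.167) = -104.17.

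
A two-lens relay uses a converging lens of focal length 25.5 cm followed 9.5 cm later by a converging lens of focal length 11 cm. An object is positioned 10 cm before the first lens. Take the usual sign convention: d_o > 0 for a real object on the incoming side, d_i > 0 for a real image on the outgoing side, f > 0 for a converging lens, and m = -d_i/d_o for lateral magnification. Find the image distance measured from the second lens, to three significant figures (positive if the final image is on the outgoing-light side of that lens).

19.1 cm

Applying the thin-lens equation to the first lens, 1/25.5 = 1/10 + 1/d_i1, which gives d_i1 = -16.452 cm.
With d_i1 < 0 the first image is virtual and lies on the object side; the object distance for lens 2 is d_o2 = 9.5 - (-16.452) = 25.952 cm.
Applying the thin-lens equation again with f_2 = 11 cm and d_o2 = 25.952 cm gives d_i2 = 19.093 cm.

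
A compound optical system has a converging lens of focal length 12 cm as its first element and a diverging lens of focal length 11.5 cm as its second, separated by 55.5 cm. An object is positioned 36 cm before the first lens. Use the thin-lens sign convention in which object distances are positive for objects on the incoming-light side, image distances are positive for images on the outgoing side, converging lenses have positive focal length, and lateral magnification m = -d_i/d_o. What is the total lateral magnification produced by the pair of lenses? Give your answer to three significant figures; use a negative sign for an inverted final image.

Lens 1: 1/d_i1 = 1/f_1 - 1/d_o1 = 1/12 - 1/36 = 0.05556 cm^-1, so d_i1 = 18.000 cm.
m_1 = -(18.000)/36 = -0.5000.
The intermediate image is 18.000 cm to the right of lens 1, so d_o2 = L - d_i1 = 55.5 - 18.000 = 37.500 cm.
Lens 2: 1/d_i2 = 1/f_2 - 1/d_o2 = 1/(-11.5) - 1/(37.500) = -0.11362 cm^-1, so d_i2 = -8.801 cm.
m_2 = -(-8.801)/(37.500) = 0.2347.
Total m = m_1 x m_2 = (-0.5000)(0.2347) = -0.1173.

-0.117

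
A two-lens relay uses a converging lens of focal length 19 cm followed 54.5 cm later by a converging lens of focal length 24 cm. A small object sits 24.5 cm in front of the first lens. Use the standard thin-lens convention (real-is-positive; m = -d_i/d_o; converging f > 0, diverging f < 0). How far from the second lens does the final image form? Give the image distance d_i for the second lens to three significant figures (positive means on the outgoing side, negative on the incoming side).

Applying the thin-lens equation to the first lens, 1/19 = 1/24.5 + 1/d_i1, which gives d_i1 = 84.636 cm.
This image would form 84.636 cm past lens 1, i.e. 30.136 cm beyond lens 2, so it is a virtual object for lens 2: d_o2 = 54.5 - 84.636 = -30.136 cm.
Applying the thin-lens equation again with f_2 = 24 cm and d_o2 = -30.136 cm gives d_i2 = 13.360 cm.

13.4 cm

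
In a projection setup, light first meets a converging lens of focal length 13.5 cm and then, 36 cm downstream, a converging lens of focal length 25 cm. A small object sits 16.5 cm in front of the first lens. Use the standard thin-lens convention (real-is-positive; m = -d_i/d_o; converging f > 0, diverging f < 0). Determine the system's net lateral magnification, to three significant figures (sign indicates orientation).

-1.78

Applying the thin-lens equation to the first lens, 1/13.5 = 1/16.5 + 1/d_i1, which gives d_i1 = 74.250 cm.
Its lateral magnification is m_1 = -d_i1/d_o1 = -(74.250)/16.5 = -4.5000.
This image would form 74.250 cm past lens 1, i.e. 38.250 cm beyond lens 2, so it is a virtual object for lens 2: d_o2 = 36 - 74.250 = -38.250 cm.
Applying the thin-lens equation again with f_2 = 25 cm and d_o2 = -38.250 cm gives d_i2 = 15.119 cm.
m_2 = -(15.119)/(-38.250) = 0.3953.
The system's lateral magnification is m_1 m_2 = (-4.5000)(0.3953) = -1.7787.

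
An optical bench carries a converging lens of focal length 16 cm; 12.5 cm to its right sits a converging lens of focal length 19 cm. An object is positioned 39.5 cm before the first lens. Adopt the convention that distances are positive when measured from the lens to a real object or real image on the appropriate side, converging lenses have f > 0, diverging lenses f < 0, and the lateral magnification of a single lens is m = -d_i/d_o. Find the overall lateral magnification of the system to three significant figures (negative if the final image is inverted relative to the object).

Applying the thin-lens equation to the first lens, 1/16 = 1/39.5 + 1/d_i1, which gives d_i1 = 26.894 cm.
Its lateral magnification is m_1 = -d_i1/d_o1 = -(26.894)/39.5 = -0.6809.
This image would form 26.894 cm past lens 1, i.e. 14.394 cm beyond lens 2, so it is a virtual object for lens 2: d_o2 = 12.5 - 26.894 = -14.394 cm.
Applying the thin-lens equation again with f_2 = 19 cm and d_o2 = -14.394 cm gives d_i2 = 8.190 cm.
m_2 = -(8.190)/(-14.394) = 0.5690.
Total m = m_1 x m_2 = (-0.6809)(0.5690) = -0.3874.

-0.387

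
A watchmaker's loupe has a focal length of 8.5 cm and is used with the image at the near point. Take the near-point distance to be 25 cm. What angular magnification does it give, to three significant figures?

3.94

M = 1 + D/f = 1 + 25/8.5 = 3.941.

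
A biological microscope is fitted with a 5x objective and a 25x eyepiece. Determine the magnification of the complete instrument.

125

The overall magnification of a compound microscope is the product of the objective and eyepiece magnifications:
M = M_obj x M_eye = 5 x 25 = 125.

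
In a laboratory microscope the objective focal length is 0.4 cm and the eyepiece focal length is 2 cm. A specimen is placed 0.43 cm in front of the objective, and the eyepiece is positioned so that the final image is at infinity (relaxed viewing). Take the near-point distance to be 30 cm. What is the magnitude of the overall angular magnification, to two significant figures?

200

Objective: 1/d_i = 1/f_obj - 1/d_o = 1/0.4 - 1/0.43 = 0.17442 cm^-1, so d_i = 5.733 cm.
m_obj = -d_i/d_o = -5.733/0.43 = -13.333.
Eyepiece angular magnification (image at infinity): M_eye = D/f_e = 30/2 = 15.000.
Overall M = m_obj x M_eye = (-13.333)(15.000) = -200.00.
|M| = 200.00.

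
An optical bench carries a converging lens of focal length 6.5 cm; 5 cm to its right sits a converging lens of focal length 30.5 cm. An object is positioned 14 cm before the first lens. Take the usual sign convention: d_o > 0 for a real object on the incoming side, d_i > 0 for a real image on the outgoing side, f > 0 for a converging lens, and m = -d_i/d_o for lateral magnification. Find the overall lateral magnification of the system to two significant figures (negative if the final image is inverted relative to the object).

Applying the thin-lens equation to the first lens, 1/6.5 = 1/14 + 1/d_i1, which gives d_i1 = 12.133 cm.
Its lateral magnification is m_1 = -d_i1/d_o1 = -(12.133)/14 = -0.8667.
This image would form 12.133 cm past lens 1, i.e. 7.133 cm beyond lens 2, so it is a virtual object for lens 2: d_o2 = 5 - 12.133 = -7.133 cm.
Applying the thin-lens equation again with f_2 = 30.5 cm and d_o2 = -7.133 cm gives d_i2 = 5.781 cm.
m_2 = -(5.781)/(-7.133) = 0.8105.
Total m = m_1 x m_2 = (-0.8667)(0.8105) = -0.7024.

-0.70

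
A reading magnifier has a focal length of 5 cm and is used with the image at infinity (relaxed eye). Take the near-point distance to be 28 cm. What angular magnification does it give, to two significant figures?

M = D/f = 28/5 = 5.600.

5.6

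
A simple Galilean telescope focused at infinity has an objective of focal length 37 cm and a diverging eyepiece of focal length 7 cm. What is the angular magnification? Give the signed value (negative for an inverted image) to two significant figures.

M = -f_obj/f_eye = -37/(-7) = 5.286.

5.3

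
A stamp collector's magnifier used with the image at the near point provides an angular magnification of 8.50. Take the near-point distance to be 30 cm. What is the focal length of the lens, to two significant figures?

For the image at the near point, M = 1 + D/f.
f = D/(M - 1) = 30/(8.5 - 1) = 4.000 cm.

4.0 cm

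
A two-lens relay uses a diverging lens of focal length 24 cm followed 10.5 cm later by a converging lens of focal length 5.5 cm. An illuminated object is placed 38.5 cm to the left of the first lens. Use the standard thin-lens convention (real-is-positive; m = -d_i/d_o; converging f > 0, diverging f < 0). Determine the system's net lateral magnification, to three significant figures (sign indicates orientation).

First lens: d_i1 = 1/(1/(-24) - 1/38.5) = -14.784 cm.
m_1 = -(-14.784)/38.5 = 0.3840.
With d_i1 < 0 the first image is virtual and lies on the object side; the object distance for lens 2 is d_o2 = 10.5 - (-14.784) = 25.284 cm.
Second lens: d_i2 = 1/(1/5.5 - 1/(25.284)) = 7.029 cm.
m_2 = -(7.029)/(25.284) = -0.2780.
Overall magnification: m = m_1 m_2 = -0.1068.

-0.107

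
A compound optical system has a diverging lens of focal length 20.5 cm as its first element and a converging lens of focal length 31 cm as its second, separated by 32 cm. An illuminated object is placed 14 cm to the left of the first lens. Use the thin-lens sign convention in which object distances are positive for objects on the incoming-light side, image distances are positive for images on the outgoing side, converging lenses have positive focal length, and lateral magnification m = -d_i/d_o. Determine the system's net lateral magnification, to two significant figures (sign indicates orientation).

-2.0

First lens: d_i1 = 1/(1/(-20.5) - 1/14) = -8.319 cm.
m_1 = -(-8.319)/14 = 0.5942.
With d_i1 < 0 the first image is virtual and lies on the object side; the object distance for lens 2 is d_o2 = 32 - (-8.319) = 40.319 cm.
Second lens: d_i2 = 1/(1/31 - 1/(40.319)) = 134.124 cm.
m_2 = -(134.124)/(40.319) = -3.3266.
The system's lateral magnification is m_1 m_2 = (0.5942)(-3.3266) = -1.9767.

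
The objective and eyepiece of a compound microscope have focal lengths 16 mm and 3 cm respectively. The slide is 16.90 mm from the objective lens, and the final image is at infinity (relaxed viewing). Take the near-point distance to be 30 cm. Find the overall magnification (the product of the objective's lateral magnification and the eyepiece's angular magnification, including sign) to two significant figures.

Convert to cm: f_obj = 16 mm = 1.6 cm; d_o = 16.90 mm = 1.69 cm.
Objective: 1/d_i = 1/f_obj - 1/d_o = 1/1.6 - 1/1.69 = 0.03328 cm^-1, so d_i = 30.044 cm.
m_obj = -d_i/d_o = -30.044/1.69 = -17.778.
Eyepiece angular magnification (image at infinity): M_eye = D/f_e = 30/3 = 10.000.
Overall M = m_obj x M_eye = (-17.778)(10.000) = -177.78.

-180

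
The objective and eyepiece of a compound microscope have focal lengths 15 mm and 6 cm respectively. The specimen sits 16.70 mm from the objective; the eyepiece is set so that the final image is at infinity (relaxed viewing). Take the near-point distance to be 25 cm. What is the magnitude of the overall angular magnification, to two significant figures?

37

Convert to cm: f_obj = 15 mm = 1.5 cm; d_o = 16.70 mm = 1.67 cm.
Objective: 1/d_i = 1/f_obj - 1/d_o = 1/1.5 - 1/1.67 = 0.06786 cm^-1, so d_i = 14.735 cm.
m_obj = -d_i/d_o = -14.735/1.67 = -8.824.
Eyepiece angular magnification (image at infinity): M_eye = D/f_e = 25/6 = 4.167.
Overall M = m_obj x M_eye = (-8.824)(4.167) = -36.76.
|M| = 36.76.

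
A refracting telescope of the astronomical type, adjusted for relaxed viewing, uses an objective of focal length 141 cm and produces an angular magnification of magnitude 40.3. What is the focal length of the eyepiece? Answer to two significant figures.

3.5 cm

|M| = f_obj/f_eye, so f_eye = f_obj/|M| = 141/40.3 = 3.499 cm.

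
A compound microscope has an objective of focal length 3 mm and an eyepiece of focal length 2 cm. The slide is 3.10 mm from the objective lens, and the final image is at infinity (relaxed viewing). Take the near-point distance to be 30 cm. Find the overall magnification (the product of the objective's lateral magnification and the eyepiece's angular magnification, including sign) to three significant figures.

Convert to cm: f_obj = 3 mm = 0.3 cm; d_o = 3.10 mm = 0.31 cm.
Objective: 1/d_i = 1/f_obj - 1/d_o = 1/0.3 - 1/0.31 = 0.10753 cm^-1, so d_i = 9.300 cm.
m_obj = -d_i/d_o = -9.300/0.31 = -30.000.
Eyepiece angular magnification (image at infinity): M_eye = D/f_e = 30/2 = 15.000.
Overall M = m_obj x M_eye = (-30.000)(15.000) = -450.00.

-450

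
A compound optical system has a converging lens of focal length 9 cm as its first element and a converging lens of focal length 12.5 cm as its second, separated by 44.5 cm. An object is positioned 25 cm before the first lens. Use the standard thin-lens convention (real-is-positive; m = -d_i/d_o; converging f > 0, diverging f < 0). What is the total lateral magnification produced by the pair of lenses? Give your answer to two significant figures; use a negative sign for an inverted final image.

0.39

First lens: d_i1 = 1/(1/9 - 1/25) = 14.063 cm.
m_1 = -(14.063)/25 = -0.5625.
That image sits 30.437 cm in front of the second lens, so d_o2 = 30.437 cm.
Second lens: d_i2 = 1/(1/12.5 - 1/(30.437)) = 21.211 cm.
m_2 = -(21.211)/(30.437) = -0.6969.
Overall magnification: m = m_1 m_2 = 0.3920.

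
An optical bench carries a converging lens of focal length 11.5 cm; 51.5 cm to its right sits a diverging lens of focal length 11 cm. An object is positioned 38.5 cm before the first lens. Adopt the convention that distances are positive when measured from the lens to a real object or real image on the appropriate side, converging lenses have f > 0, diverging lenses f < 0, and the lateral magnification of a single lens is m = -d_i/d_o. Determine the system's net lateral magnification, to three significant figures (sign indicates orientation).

Lens 1: 1/d_i1 = 1/f_1 - 1/d_o1 = 1/11.5 - 1/38.5 = 0.06098 cm^-1, so d_i1 = 16.398 cm.
m_1 = -(16.398)/38.5 = -0.4259.
Object distance for lens 2: d_o2 = 51.5 - 16.398 = 35.102 cm.
Lens 2: 1/d_i2 = 1/f_2 - 1/d_o2 = 1/(-11) - 1/(35.102) = -0.11940 cm^-1, so d_i2 = -8.375 cm.
m_2 = -(-8.375)/(35.102) = 0.2386.
The system's lateral magnification is m_1 m_2 = (-0.4259)(0.2386) = -0.1016.

-0.102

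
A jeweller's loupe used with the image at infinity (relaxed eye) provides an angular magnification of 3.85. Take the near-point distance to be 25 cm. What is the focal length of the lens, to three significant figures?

6.49 cm

For the image at infinity, M = D/f.
f = D/M = 25/3.85 = 6.494 cm.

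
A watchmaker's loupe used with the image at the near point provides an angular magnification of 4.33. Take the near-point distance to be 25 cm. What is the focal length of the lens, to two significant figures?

For the image at the near point, M = 1 + D/f.
f = D/(M - 1) = 25/(4.33 - 1) = 7.508 cm.

7.5 cm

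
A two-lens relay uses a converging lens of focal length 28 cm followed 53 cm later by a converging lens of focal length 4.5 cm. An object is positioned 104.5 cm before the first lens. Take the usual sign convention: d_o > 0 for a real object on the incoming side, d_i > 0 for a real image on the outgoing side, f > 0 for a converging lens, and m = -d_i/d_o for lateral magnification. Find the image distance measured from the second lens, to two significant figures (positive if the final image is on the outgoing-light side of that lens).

First lens: d_i1 = 1/(1/28 - 1/104.5) = 38.248 cm.
That image sits 14.752 cm in front of the second lens, so d_o2 = 14.752 cm.
Second lens: d_i2 = 1/(1/4.5 - 1/(14.752)) = 6.475 cm.

6.5 cm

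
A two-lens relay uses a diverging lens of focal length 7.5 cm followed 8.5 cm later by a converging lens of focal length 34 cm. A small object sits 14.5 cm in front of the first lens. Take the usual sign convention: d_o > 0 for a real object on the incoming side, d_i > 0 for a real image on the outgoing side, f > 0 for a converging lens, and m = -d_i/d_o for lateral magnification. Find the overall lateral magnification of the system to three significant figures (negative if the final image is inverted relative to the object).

0.564

First lens: d_i1 = 1/(1/(-7.5) - 1/14.5) = -4.943 cm.
m_1 = -(-4.943)/14.5 = 0.3409.
The intermediate image is virtual, 4.943 cm to the left of lens 1, so d_o2 = L - d_i1 = 8.5 - (-4.943) = 13.443 cm.
Second lens: d_i2 = 1/(1/34 - 1/(13.443)) = -22.234 cm.
m_2 = -(-22.234)/(13.443) = 1.6540.
The system's lateral magnification is m_1 m_2 = (0.3409)(1.6540) = 0.5638.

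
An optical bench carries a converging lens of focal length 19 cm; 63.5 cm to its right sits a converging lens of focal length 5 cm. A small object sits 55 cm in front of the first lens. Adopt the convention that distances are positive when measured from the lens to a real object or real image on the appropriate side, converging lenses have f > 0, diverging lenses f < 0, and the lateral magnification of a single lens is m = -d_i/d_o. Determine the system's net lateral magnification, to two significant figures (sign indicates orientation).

Lens 1: 1/d_i1 = 1/f_1 - 1/d_o1 = 1/19 - 1/55 = 0.03445 cm^-1, so d_i1 = 29.028 cm.
m_1 = -(29.028)/55 = -0.5278.
That image sits 34.472 cm in front of the second lens, so d_o2 = 34.472 cm.
Lens 2: 1/d_i2 = 1/f_2 - 1/d_o2 = 1/5 - 1/(34.472) = 0.17099 cm^-1, so d_i2 = 5.848 cm.
m_2 = -(5.848)/(34.472) = -0.1697.
The system's lateral magnification is m_1 m_2 = (-0.5278)(-0.1697) = 0.0895.

0.090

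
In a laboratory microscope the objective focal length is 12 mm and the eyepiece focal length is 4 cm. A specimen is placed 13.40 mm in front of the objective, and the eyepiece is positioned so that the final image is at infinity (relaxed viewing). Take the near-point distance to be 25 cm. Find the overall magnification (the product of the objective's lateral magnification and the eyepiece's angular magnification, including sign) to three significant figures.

-53.6

Convert to cm: f_obj = 12 mm = 1.2 cm; d_o = 13.40 mm = 1.34 cm.
Objective: 1/d_i = 1/f_obj - 1/d_o = 1/1.2 - 1/1.34 = 0.08706 cm^-1, so d_i = 11.486 cm.
m_obj = -d_i/d_o = -11.486/1.34 = -8.571.
Eyepiece angular magnification (image at infinity): M_eye = D/f_e = 25/4 = 6.250.
Overall M = m_obj x M_eye = (-8.571)(6.250) = -53.57.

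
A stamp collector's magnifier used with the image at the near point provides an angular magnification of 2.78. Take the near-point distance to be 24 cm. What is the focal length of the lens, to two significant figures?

For the image at the near point, M = 1 + D/f.
f = D/(M - 1) = 24/(2.78 - 1) = 13.483 cm.

13 cm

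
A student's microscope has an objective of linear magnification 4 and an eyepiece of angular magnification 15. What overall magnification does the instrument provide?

The overall magnification of a compound microscope is the product of the objective and eyepiece magnifications:
M = M_obj x M_eye = 4 x 15 = 60.

60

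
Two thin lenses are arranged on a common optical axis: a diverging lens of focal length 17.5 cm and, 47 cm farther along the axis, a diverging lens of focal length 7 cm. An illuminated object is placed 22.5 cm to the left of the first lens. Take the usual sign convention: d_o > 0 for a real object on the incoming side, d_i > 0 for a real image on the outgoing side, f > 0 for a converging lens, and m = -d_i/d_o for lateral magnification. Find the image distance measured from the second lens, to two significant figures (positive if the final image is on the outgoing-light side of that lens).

-6.2 cm

Applying the thin-lens equation to the first lens, 1/(-17.5) = 1/22.5 + 1/d_i1, which gives d_i1 = -9.844 cm.
The intermediate image is virtual, 9.844 cm to the left of lens 1, so d_o2 = L - d_i1 = 47 - (-9.844) = 56.844 cm.
Applying the thin-lens equation again with f_2 = -7 cm and d_o2 = 56.844 cm gives d_i2 = -6.233 cm.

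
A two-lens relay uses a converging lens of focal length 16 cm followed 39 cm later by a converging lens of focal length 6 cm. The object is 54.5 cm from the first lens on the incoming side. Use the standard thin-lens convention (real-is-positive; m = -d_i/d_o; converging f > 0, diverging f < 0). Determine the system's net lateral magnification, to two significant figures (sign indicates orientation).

0.24

Lens 1: 1/d_i1 = 1/f_1 - 1/d_o1 = 1/16 - 1/54.5 = 0.04415 cm^-1, so d_i1 = 22.649 cm.
m_1 = -(22.649)/54.5 = -0.4156.
Object distance for lens 2: d_o2 = 39 - 22.649 = 16.351 cm.
Lens 2: 1/d_i2 = 1/f_2 - 1/d_o2 = 1/6 - 1/(16.351) = 0.10551 cm^-1, so d_i2 = 9.478 cm.
m_2 = -(9.478)/(16.351) = -0.5797.
The system's lateral magnification is m_1 m_2 = (-0.4156)(-0.5797) = 0.2409.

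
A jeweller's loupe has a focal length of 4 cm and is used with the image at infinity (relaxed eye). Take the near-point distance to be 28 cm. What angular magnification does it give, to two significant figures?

7.0

M = D/f = 28/4 = 7.000.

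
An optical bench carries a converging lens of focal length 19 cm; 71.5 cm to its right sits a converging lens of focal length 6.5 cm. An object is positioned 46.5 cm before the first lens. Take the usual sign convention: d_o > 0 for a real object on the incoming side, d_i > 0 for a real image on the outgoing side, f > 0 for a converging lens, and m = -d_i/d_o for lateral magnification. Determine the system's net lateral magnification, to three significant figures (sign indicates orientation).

Lens 1: 1/d_i1 = 1/f_1 - 1/d_o1 = 1/19 - 1/46.5 = 0.03113 cm^-1, so d_i1 = 32.127 cm.
m_1 = -(32.127)/46.5 = -0.6909.
The intermediate image is 32.127 cm to the right of lens 1, so d_o2 = L - d_i1 = 71.5 - 32.127 = 39.373 cm.
Lens 2: 1/d_i2 = 1/f_2 - 1/d_o2 = 1/6.5 - 1/(39.373) = 0.12845 cm^-1, so d_i2 = 7.785 cm.
m_2 = -(7.785)/(39.373) = -0.1977.
Total m = m_1 x m_2 = (-0.6909)(-0.1977) = 0.1366.

0.137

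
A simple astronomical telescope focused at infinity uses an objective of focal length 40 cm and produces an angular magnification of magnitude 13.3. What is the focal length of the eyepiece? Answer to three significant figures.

|M| = f_obj/f_eye, so f_eye = f_obj/|M| = 40/13.3 = 3.008 cm.

3.01 cm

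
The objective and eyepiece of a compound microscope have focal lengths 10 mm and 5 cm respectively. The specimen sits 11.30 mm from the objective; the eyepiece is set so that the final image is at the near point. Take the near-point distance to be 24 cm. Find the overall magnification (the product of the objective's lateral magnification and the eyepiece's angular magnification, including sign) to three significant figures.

-44.6

Convert to cm: f_obj = 10 mm = 1 cm; d_o = 11.30 mm = 1.13 cm.
Objective: 1/d_i = 1/f_obj - 1/d_o = 1/1 - 1/1.13 = 0.11504 cm^-1, so d_i = 8.692 cm.
m_obj = -d_i/d_o = -8.692/1.13 = -7.692.
Eyepiece angular magnification (image at near point): M_eye = 1 + D/f_e = 1 + 24/5 = 5.800.
Overall M = m_obj x M_eye = (-7.692)(5.800) = -44.62.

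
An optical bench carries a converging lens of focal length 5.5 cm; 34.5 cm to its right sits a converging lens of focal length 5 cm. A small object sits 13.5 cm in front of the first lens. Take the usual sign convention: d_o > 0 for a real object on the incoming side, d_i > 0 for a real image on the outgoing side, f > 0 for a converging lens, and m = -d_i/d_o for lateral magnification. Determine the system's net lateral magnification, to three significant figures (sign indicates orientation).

Applying the thin-lens equation to the first lens, 1/5.5 = 1/13.5 + 1/d_i1, which gives d_i1 = 9.281 cm.
Its lateral magnification is m_1 = -d_i1/d_o1 = -(9.281)/13.5 = -0.6875.
The intermediate image is 9.281 cm to the right of lens 1, so d_o2 = L - d_i1 = 34.5 - 9.281 = 25.219 cm.
Applying the thin-lens equation again with f_2 = 5 cm and d_o2 = 25.219 cm gives d_i2 = 6.236 cm.
m_2 = -(6.236)/(25.219) = -0.2473.
Total m = m_1 x m_2 = (-0.6875)(-0.2473) = 0.1700.

0.170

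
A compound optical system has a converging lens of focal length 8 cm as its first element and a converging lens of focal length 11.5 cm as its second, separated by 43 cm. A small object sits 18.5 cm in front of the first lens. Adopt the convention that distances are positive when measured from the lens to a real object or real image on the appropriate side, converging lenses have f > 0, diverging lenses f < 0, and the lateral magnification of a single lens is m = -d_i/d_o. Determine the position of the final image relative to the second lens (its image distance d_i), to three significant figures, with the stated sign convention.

19.1 cm

Lens 1: 1/d_i1 = 1/f_1 - 1/d_o1 = 1/8 - 1/18.5 = 0.07095 cm^-1, so d_i1 = 14.095 cm.
Object distance for lens 2: d_o2 = 43 - 14.095 = 28.905 cm.
Lens 2: 1/d_i2 = 1/f_2 - 1/d_o2 = 1/11.5 - 1/(28.905) = 0.05236 cm^-1, so d_i2 = 19.098 cm.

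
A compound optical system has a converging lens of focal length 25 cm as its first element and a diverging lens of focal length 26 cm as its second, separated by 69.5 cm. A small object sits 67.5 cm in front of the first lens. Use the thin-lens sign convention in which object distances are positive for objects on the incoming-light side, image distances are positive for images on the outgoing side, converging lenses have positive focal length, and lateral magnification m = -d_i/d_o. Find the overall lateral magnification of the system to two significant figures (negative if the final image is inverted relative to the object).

Lens 1: 1/d_i1 = 1/f_1 - 1/d_o1 = 1/25 - 1/67.5 = 0.02519 cm^-1, so d_i1 = 39.706 cm.
m_1 = -(39.706)/67.5 = -0.5882.
That image sits 29.794 cm in front of the second lens, so d_o2 = 29.794 cm.
Lens 2: 1/d_i2 = 1/f_2 - 1/d_o2 = 1/(-26) - 1/(29.794) = -0.07203 cm^-1, so d_i2 = -13.884 cm.
m_2 = -(-13.884)/(29.794) = 0.4660.
The system's lateral magnification is m_1 m_2 = (-0.5882)(0.4660) = -0.2741.

-0.27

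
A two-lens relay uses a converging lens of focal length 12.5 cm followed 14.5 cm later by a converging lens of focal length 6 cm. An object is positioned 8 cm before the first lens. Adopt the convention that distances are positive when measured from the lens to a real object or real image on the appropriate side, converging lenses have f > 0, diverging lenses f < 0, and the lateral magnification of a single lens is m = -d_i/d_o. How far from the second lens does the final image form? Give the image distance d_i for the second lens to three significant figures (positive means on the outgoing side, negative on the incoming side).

First lens: d_i1 = 1/(1/12.5 - 1/8) = -22.222 cm.
The intermediate image is virtual, 22.222 cm to the left of lens 1, so d_o2 = L - d_i1 = 14.5 - (-22.222) = 36.722 cm.
Second lens: d_i2 = 1/(1/6 - 1/(36.722)) = 7.172 cm.

7.17 cm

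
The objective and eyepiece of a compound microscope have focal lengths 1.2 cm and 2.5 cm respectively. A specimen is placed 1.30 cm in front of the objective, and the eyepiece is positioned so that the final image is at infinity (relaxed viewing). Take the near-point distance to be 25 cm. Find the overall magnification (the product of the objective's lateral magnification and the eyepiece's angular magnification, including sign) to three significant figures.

Objective: 1/d_i = 1/f_obj - 1/d_o = 1/1.2 - 1/1.30 = 0.06410 cm^-1, so d_i = 15.600 cm.
m_obj = -d_i/d_o = -15.600/1.30 = -12.000.
Eyepiece angular magnification (image at infinity): M_eye = D/f_e = 25/2.5 = 10.000.
Overall M = m_obj x M_eye = (-12.000)(10.000) = -120.00.

-120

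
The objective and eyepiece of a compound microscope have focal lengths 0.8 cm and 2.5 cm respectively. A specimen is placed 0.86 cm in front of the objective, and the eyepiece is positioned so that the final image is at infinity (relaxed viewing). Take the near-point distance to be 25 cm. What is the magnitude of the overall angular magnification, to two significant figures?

130

Objective: 1/d_i = 1/f_obj - 1/d_o = 1/0.8 - 1/0.86 = 0.08721 cm^-1, so d_i = 11.467 cm.
m_obj = -d_i/d_o = -11.467/0.86 = -13.333.
Eyepiece angular magnification (image at infinity): M_eye = D/f_e = 25/2.5 = 10.000.
Overall M = m_obj x M_eye = (-13.333)(10.000) = -133.33.
|M| = 133.33.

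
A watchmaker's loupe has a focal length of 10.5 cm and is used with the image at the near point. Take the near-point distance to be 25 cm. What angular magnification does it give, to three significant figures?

3.38

M = 1 + D/f = 1 + 25/10.5 = 3.381.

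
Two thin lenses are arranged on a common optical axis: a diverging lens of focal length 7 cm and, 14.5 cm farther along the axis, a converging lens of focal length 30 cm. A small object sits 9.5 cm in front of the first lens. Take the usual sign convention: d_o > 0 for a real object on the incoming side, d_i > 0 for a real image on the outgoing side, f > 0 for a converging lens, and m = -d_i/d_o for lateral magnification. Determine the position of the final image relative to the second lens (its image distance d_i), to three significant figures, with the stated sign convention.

-48.5 cm

Lens 1: 1/d_i1 = 1/f_1 - 1/d_o1 = 1/(-7) - 1/9.5 = -0.24812 cm^-1, so d_i1 = -4.030 cm.
With d_i1 < 0 the first image is virtual and lies on the object side; the object distance for lens 2 is d_o2 = 14.5 - (-4.030) = 18.530 cm.
Lens 2: 1/d_i2 = 1/f_2 - 1/d_o2 = 1/30 - 1/(18.530) = -0.02063 cm^-1, so d_i2 = -48.468 cm.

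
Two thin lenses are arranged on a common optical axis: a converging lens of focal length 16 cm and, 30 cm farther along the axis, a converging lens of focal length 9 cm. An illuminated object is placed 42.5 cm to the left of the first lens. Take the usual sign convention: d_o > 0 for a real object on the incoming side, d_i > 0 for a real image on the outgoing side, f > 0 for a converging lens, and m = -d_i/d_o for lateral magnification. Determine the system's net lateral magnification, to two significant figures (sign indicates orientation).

First lens: d_i1 = 1/(1/16 - 1/42.5) = 25.660 cm.
m_1 = -(25.660)/42.5 = -0.6038.
Object distance for lens 2: d_o2 = 30 - 25.660 = 4.340 cm.
Second lens: d_i2 = 1/(1/9 - 1/(4.340)) = -8.381 cm.
m_2 = -(-8.381)/(4.340) = 1.9312.
The system's lateral magnification is m_1 m_2 = (-0.6038)(1.9312) = -1.1660.

-1.2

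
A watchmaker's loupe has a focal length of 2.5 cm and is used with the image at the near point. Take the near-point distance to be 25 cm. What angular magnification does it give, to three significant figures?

11.0

M = 1 + D/f = 1 + 25/2.5 = 11.000.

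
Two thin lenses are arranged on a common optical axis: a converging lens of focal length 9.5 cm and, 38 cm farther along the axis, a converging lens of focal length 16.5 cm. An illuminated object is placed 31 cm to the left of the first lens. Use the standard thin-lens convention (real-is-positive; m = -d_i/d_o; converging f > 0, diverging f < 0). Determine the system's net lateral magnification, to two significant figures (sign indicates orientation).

0.93

First lens: d_i1 = 1/(1/9.5 - 1/31) = 13.698 cm.
m_1 = -(13.698)/31 = -0.4419.
The intermediate image is 13.698 cm to the right of lens 1, so d_o2 = L - d_i1 = 38 - 13.698 = 24.302 cm.
Second lens: d_i2 = 1/(1/16.5 - 1/(24.302)) = 51.393 cm.
m_2 = -(51.393)/(24.302) = -2.1148.
Total m = m_1 x m_2 = (-0.4419)(-2.1148) = 0.9344.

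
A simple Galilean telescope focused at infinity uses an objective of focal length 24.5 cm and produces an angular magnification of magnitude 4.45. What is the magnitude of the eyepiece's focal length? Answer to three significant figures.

|M| = f_obj/|f_eye|, so |f_eye| = f_obj/|M| = 24.5/4.45 = 5.506 cm.
(The eyepiece is diverging, so its signed focal length is -5.506 cm.)

5.51 cm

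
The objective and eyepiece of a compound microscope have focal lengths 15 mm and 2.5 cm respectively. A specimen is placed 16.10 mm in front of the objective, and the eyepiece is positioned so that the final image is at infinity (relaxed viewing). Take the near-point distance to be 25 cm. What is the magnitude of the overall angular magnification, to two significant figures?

Convert to cm: f_obj = 15 mm = 1.5 cm; d_o = 16.10 mm = 1.61 cm.
Objective: 1/d_i = 1/f_obj - 1/d_o = 1/1.5 - 1/1.61 = 0.04555 cm^-1, so d_i = 21.955 cm.
m_obj = -d_i/d_o = -21.955/1.61 = -13.636.
Eyepiece angular magnification (image at infinity): M_eye = D/f_e = 25/2.5 = 10.000.
Overall M = m_obj x M_eye = (-13.636)(10.000) = -136.36.
|M| = 136.36.

140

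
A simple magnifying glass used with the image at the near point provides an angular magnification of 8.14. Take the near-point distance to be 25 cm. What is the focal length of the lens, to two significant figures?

3.5 cm

For the image at the near point, M = 1 + D/f.
f = D/(M - 1) = 25/(8.14 - 1) = 3.501 cm.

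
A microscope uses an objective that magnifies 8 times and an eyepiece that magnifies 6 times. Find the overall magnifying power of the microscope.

48

The overall magnification of a compound microscope is the product of the objective and eyepiece magnifications:
M = M_obj x M_eye = 8 x 6 = 48.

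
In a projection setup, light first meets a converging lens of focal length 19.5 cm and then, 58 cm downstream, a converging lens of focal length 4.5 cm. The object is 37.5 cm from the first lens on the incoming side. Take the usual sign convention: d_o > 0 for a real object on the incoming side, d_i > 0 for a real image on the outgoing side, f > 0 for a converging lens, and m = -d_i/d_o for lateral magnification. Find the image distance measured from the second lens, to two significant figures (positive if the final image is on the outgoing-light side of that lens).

6.1 cm

Lens 1: 1/d_i1 = 1/f_1 - 1/d_o1 = 1/19.5 - 1/37.5 = 0.02462 cm^-1, so d_i1 = 40.625 cm.
That image sits 17.375 cm in front of the second lens, so d_o2 = 17.375 cm.
Lens 2: 1/d_i2 = 1/f_2 - 1/d_o2 = 1/4.5 - 1/(17.375) = 0.16467 cm^-1, so d_i2 = 6.073 cm.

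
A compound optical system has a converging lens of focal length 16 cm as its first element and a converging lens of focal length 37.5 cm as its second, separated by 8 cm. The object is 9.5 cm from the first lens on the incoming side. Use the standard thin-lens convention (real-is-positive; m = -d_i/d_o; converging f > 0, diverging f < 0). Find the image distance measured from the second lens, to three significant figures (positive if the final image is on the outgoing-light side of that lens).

Applying the thin-lens equation to the first lens, 1/16 = 1/9.5 + 1/d_i1, which gives d_i1 = -23.385 cm.
The intermediate image is virtual, 23.385 cm to the left of lens 1, so d_o2 = L - d_i1 = 8 - (-23.385) = 31.385 cm.
Applying the thin-lens equation again with f_2 = 37.5 cm and d_o2 = 31.385 cm gives d_i2 = -192.453 cm.

-192 cm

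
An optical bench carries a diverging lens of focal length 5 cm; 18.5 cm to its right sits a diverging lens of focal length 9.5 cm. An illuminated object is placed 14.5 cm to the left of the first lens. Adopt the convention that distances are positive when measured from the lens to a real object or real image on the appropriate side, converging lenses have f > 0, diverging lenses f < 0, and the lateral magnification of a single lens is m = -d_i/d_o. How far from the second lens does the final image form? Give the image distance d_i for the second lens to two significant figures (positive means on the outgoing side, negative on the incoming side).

-6.7 cm

First lens: d_i1 = 1/(1/(-5) - 1/14.5) = -3.718 cm.
With d_i1 < 0 the first image is virtual and lies on the object side; the object distance for lens 2 is d_o2 = 18.5 - (-3.718) = 22.218 cm.
Second lens: d_i2 = 1/(1/(-9.5) - 1/(22.218)) = -6.655 cm.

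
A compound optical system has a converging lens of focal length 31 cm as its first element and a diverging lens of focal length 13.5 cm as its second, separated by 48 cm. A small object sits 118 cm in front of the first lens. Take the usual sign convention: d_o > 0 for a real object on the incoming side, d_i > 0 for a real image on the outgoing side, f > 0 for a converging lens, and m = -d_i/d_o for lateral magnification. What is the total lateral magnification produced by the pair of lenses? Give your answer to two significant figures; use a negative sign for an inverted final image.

Applying the thin-lens equation to the first lens, 1/31 = 1/118 + 1/d_i1, which gives d_i1 = 42.046 cm.
Its lateral magnification is m_1 = -d_i1/d_o1 = -(42.046)/118 = -0.3563.
That image sits 5.954 cm in front of the second lens, so d_o2 = 5.954 cm.
Applying the thin-lens equation again with f_2 = -13.5 cm and d_o2 = 5.954 cm gives d_i2 = -4.132 cm.
m_2 = -(-4.132)/(5.954) = 0.6939.
Overall magnification: m = m_1 m_2 = -0.2473.

-0.25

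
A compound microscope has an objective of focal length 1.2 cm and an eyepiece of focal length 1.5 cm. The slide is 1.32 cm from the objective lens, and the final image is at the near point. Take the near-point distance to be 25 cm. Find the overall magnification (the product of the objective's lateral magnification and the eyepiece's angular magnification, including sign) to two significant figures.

-180

Objective: 1/d_i = 1/f_obj - 1/d_o = 1/1.2 - 1/1.32 = 0.07576 cm^-1, so d_i = 13.200 cm.
m_obj = -d_i/d_o = -13.200/1.32 = -10.000.
Eyepiece angular magnification (image at near point): M_eye = 1 + D/f_e = 1 + 25/1.5 = 17.667.
Overall M = m_obj x M_eye = (-10.000)(17.667) = -176.67.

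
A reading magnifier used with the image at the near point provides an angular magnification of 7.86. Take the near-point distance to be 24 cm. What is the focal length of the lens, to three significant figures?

3.50 cm

For the image at the near point, M = 1 + D/f.
f = D/(M - 1) = 24/(7.86 - 1) = 3.499 cm.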